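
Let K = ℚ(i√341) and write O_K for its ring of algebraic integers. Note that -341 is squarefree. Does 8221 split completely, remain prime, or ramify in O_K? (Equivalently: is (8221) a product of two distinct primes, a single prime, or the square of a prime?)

inert

d = -341 ≡ 3 (mod 4), so O_K = ℤ[√-341] and disc(K) = 4d = -1364.
Since gcd(8221, -1364) = 1 the prime 8221 does not ramify.
Legendre symbol by Euler's criterion: (-341/8221) ≡ (-341)^4110 ≡ 8220 (mod 8221), i.e. (-341/8221) = -1.
(-341/8221) = -1, so 8221 is inert.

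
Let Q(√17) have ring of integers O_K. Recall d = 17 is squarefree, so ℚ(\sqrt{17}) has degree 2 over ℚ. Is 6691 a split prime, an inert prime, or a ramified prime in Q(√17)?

d = 17 ≡ 1 (mod 4), so O_K = ℤ[(1+√17)/2] and disc(K) = d = 17.
6691 ∤ 17, so 6691 is unramified.
(17/6691) = 17^3345 mod 6691 = 6690, giving Legendre symbol -1.
(17/6691) = -1, so 6691 is inert.

inert — (6691) stays prime in O_K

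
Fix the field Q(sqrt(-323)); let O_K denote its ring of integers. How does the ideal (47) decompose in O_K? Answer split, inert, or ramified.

d = -323 ≡ 1 (mod 4), so O_K = ℤ[(1+√-323)/2] and disc(K) = d = -323.
Since gcd(47, -323) = 1 the prime 47 does not ramify.
Legendre symbol by Euler's criterion: (-323/47) ≡ (-323)^23 ≡ 1 (mod 47), i.e. (-323/47) = 1.
Legendre symbol 1 ⇒ 47 is split.

split — (47) = 𝔭₁𝔭₂ with 𝔭₁ ≠ 𝔭₂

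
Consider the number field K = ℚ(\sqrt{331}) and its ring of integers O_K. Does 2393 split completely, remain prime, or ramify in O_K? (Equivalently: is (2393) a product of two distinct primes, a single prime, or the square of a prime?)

2393 splits in O_K

Since 331 ≢ 1 mod 4, the ring of integers is ℤ[√331] with discriminant 4·331 = 1324.
disc(K) = 1324 is not divisible by 2393; 2393 is unramified.
(331/2393) = 331^1196 mod 2393 = 1, giving Legendre symbol 1.
d is a quadratic residue mod p, hence 2393 splits in O_K.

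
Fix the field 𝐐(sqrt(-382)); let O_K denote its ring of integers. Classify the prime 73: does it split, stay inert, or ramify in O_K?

-382 mod 4 = 2, hence disc K = 4·(-382) = -1528 and O_K = ℤ[√-382].
73 ∤ -1528, so 73 is unramified.
Compute (-382/73) via Euler: 56^((73-1)/2) mod 73 = 72, so (-382/73) = -1.
(-382/73) = -1, so 73 is inert.

remains prime (inert)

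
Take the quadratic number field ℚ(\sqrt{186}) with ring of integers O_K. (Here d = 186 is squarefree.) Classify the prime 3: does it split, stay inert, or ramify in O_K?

d = 186 ≡ 2 (mod 4), so O_K = ℤ[√186] and disc(K) = 4d = 744.
disc(K) = 744 = 3·248, so p = 3 is ramified.

ramified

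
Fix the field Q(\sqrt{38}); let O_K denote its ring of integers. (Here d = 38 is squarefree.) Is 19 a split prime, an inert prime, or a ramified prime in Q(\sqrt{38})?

Since 38 ≢ 1 mod 4, the ring of integers is ℤ[√38] with discriminant 4·38 = 152.
19 divides disc(K) = 152, so 19 ramifies.

ramifies in O_K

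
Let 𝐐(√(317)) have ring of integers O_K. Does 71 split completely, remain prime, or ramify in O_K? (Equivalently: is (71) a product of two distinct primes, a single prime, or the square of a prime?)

Since 317 ≡ 1 mod 4, the ring of integers is ℤ[(1+√317)/2] with discriminant 317.
71 ∤ 317, so 71 is unramified.
Compute (317/71) via Euler: 33^((71-1)/2) mod 71 = 70, so (317/71) = -1.
Legendre symbol -1 ⇒ 71 is inert.

inert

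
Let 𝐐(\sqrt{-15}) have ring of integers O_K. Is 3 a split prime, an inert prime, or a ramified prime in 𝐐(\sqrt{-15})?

3 is ramified

Since -15 ≡ 1 mod 4, the ring of integers is ℤ[(1+√-15)/2] with discriminant -15.
disc(K) = -15 = 3·(-5), so p = 3 is ramified.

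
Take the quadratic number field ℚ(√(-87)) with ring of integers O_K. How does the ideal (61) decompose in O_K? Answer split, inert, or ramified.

61 remains inert

-87 mod 4 = 1, hence disc K = -87 and O_K = ℤ[(1+√-87)/2].
Since gcd(61, -87) = 1 the prime 61 does not ramify.
Compute (-87/61) via Euler: 35^((61-1)/2) mod 61 = 60, so (-87/61) = -1.
Legendre symbol -1 ⇒ 61 is inert.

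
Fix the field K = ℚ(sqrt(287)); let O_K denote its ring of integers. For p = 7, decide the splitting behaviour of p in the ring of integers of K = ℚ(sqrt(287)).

287 mod 4 = 3, hence disc K = 4·287 = 1148 and O_K = ℤ[√287].
Ramification test: 7 | 1148. The prime 7 ramifies in K.

p ramifies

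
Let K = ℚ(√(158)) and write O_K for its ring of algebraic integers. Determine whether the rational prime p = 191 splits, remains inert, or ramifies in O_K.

d = 158 ≡ 2 (mod 4), so O_K = ℤ[√158] and disc(K) = 4d = 632.
191 ∤ 632, so 191 is unramified.
Compute (158/191) via Euler: 158^((191-1)/2) mod 191 = 1, so (158/191) = 1.
(158/191) = 1, so 191 splits.

split — (191) = 𝔭₁𝔭₂ with 𝔭₁ ≠ 𝔭₂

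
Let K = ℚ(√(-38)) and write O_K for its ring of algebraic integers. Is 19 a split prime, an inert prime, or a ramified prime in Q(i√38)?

d = -38 ≡ 2 (mod 4), so O_K = ℤ[√-38] and disc(K) = 4d = -152.
Ramification test: 19 | -152. The prime 19 ramifies in K.

ramifies in O_K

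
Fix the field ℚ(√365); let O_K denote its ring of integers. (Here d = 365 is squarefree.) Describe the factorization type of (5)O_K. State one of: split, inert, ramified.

Since 365 ≡ 1 mod 4, the ring of integers is ℤ[(1+√365)/2] with discriminant 365.
Ramification test: 5 | 365. The prime 5 ramifies in K.

ramifies in O_K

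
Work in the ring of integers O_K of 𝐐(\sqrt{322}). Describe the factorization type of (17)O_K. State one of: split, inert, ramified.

322 mod 4 = 2, hence disc K = 4·322 = 1288 and O_K = ℤ[√322].
17 ∤ 1288, so 17 is unramified.
Legendre symbol by Euler's criterion: (322/17) ≡ 322^8 ≡ 1 (mod 17), i.e. (322/17) = 1.
d is a quadratic residue mod p, hence 17 splits in O_K.

split — (17) = 𝔭₁𝔭₂ with 𝔭₁ ≠ 𝔭₂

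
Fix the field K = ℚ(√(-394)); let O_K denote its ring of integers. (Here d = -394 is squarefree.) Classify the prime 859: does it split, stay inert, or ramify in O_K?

Since -394 ≢ 1 mod 4, the ring of integers is ℤ[√-394] with discriminant 4·(-394) = -1576.
disc(K) = -1576 is not divisible by 859; 859 is unramified.
(-394/859) = 465^429 mod 859 = 858, giving Legendre symbol -1.
(-394/859) = -1, so 859 is inert.

inert — (859) stays prime in O_K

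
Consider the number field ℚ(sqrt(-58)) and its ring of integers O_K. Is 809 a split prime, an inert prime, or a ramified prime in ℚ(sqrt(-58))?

inert

-58 mod 4 = 2, hence disc K = 4·(-58) = -232 and O_K = ℤ[√-58].
809 ∤ -232, so 809 is unramified.
Compute (-58/809) via Euler: 751^((809-1)/2) mod 809 = 808, so (-58/809) = -1.
Legendre symbol -1 ⇒ 809 is inert.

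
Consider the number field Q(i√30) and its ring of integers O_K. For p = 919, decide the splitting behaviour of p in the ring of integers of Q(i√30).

split

d = -30 ≡ 2 (mod 4), so O_K = ℤ[√-30] and disc(K) = 4d = -120.
919 ∤ -120, so 919 is unramified.
Compute (-30/919) via Euler: 889^((919-1)/2) mod 919 = 1, so (-30/919) = 1.
d is a quadratic residue mod p, hence 919 splits in O_K.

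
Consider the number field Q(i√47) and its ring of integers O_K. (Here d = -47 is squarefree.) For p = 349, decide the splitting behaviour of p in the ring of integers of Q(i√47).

d = -47 ≡ 1 (mod 4), so O_K = ℤ[(1+√-47)/2] and disc(K) = d = -47.
349 ∤ -47, so 349 is unramified.
(-47/349) = 302^174 mod 349 = 348, giving Legendre symbol -1.
(-47/349) = -1, so 349 is inert.

remains prime (inert)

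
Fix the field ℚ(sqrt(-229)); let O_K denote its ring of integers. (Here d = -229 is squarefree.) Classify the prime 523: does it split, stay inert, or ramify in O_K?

Since -229 ≢ 1 mod 4, the ring of integers is ℤ[√-229] with discriminant 4·(-229) = -916.
523 ∤ -916, so 523 is unramified.
Compute (-229/523) via Euler: 294^((523-1)/2) mod 523 = 1, so (-229/523) = 1.
(-229/523) = 1, so 523 splits.

p splits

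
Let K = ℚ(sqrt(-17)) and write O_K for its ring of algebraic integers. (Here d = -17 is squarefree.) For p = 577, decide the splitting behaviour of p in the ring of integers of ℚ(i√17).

Since -17 ≢ 1 mod 4, the ring of integers is ℤ[√-17] with discriminant 4·(-17) = -68.
577 ∤ -68, so 577 is unramified.
(-17/577) = 560^288 mod 577 = 1, giving Legendre symbol 1.
Legendre symbol 1 ⇒ 577 is split.

577 splits in O_K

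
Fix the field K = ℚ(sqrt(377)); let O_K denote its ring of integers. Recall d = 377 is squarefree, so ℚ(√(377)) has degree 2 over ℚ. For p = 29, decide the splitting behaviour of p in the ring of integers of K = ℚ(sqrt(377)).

d = 377 ≡ 1 (mod 4), so O_K = ℤ[(1+√377)/2] and disc(K) = d = 377.
Ramification test: 29 | 377. The prime 29 ramifies in K.

ramified — (29) = 𝔭²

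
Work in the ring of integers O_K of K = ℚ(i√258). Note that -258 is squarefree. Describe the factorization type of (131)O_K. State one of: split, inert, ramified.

split — (131) = 𝔭₁𝔭₂ with 𝔭₁ ≠ 𝔭₂

Since -258 ≢ 1 mod 4, the ring of integers is ℤ[√-258] with discriminant 4·(-258) = -1032.
disc(K) = -1032 is not divisible by 131; 131 is unramified.
Compute (-258/131) via Euler: 4^((131-1)/2) mod 131 = 1, so (-258/131) = 1.
(-258/131) = 1, so 131 splits.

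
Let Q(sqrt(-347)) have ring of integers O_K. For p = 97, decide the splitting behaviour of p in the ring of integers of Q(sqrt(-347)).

Since -347 ≡ 1 mod 4, the ring of integers is ℤ[(1+√-347)/2] with discriminant -347.
disc(K) = -347 is not divisible by 97; 97 is unramified.
Compute (-347/97) via Euler: 41^((97-1)/2) mod 97 = 96, so (-347/97) = -1.
Legendre symbol -1 ⇒ 97 is inert.

p is inert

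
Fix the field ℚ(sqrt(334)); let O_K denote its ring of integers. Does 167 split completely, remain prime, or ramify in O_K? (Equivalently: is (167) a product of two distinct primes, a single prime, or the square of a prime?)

ramified — (167) = 𝔭²

d = 334 ≡ 2 (mod 4), so O_K = ℤ[√334] and disc(K) = 4d = 1336.
Ramification test: 167 | 1336. The prime 167 ramifies in K.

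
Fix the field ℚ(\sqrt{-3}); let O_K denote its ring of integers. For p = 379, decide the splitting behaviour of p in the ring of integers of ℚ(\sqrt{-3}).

379 splits in O_K

d = -3 ≡ 1 (mod 4), so O_K = ℤ[(1+√-3)/2] and disc(K) = d = -3.
disc(K) = -3 is not divisible by 379; 379 is unramified.
Legendre symbol by Euler's criterion: (-3/379) ≡ (-3)^189 ≡ 1 (mod 379), i.e. (-3/379) = 1.
Legendre symbol 1 ⇒ 379 is split.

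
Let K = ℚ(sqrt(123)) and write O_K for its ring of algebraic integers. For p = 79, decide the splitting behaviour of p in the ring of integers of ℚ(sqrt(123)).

p splits

d = 123 ≡ 3 (mod 4), so O_K = ℤ[√123] and disc(K) = 4d = 492.
Since gcd(79, 492) = 1 the prime 79 does not ramify.
(123/79) = 44^39 mod 79 = 1, giving Legendre symbol 1.
d is a quadratic residue mod p, hence 79 splits in O_K.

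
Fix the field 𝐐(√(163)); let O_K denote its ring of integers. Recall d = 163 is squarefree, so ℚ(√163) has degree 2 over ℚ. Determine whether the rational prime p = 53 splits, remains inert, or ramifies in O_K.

p splits

d = 163 ≡ 3 (mod 4), so O_K = ℤ[√163] and disc(K) = 4d = 652.
Since gcd(53, 652) = 1 the prime 53 does not ramify.
Compute (163/53) via Euler: 4^((53-1)/2) mod 53 = 1, so (163/53) = 1.
Legendre symbol 1 ⇒ 53 is split.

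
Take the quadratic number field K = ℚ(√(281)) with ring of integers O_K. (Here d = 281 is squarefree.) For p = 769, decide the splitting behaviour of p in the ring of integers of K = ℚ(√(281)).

remains prime (inert)

281 mod 4 = 1, hence disc K = 281 and O_K = ℤ[(1+√281)/2].
disc(K) = 281 is not divisible by 769; 769 is unramified.
Euler's criterion: 281^384 mod 769 = 768. Thus (281|769) = -1.
d is a non-residue mod p, hence 769 remains inert in O_K.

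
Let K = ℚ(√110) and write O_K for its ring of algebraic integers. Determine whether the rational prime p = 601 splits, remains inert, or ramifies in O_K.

d = 110 ≡ 2 (mod 4), so O_K = ℤ[√110] and disc(K) = 4d = 440.
601 ∤ 440, so 601 is unramified.
Legendre symbol by Euler's criterion: (110/601) ≡ 110^300 ≡ 600 (mod 601), i.e. (110/601) = -1.
Legendre symbol -1 ⇒ 601 is inert.

remains prime (inert)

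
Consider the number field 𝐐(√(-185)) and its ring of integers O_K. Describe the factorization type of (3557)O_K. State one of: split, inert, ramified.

Since -185 ≢ 1 mod 4, the ring of integers is ℤ[√-185] with discriminant 4·(-185) = -740.
Since gcd(3557, -740) = 1 the prime 3557 does not ramify.
Euler's criterion: (-185)^1778 mod 3557 = 1. Thus (-185|3557) = 1.
Legendre symbol 1 ⇒ 3557 is split.

split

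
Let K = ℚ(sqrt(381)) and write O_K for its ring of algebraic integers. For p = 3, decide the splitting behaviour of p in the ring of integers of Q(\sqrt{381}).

ramifies in O_K

d = 381 ≡ 1 (mod 4), so O_K = ℤ[(1+√381)/2] and disc(K) = d = 381.
Ramification test: 3 | 381. The prime 3 ramifies in K.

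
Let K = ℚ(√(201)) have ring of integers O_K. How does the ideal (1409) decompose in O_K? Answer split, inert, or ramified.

d = 201 ≡ 1 (mod 4), so O_K = ℤ[(1+√201)/2] and disc(K) = d = 201.
1409 ∤ 201, so 1409 is unramified.
(201/1409) = 201^704 mod 1409 = 1, giving Legendre symbol 1.
d is a quadratic residue mod p, hence 1409 splits in O_K.

split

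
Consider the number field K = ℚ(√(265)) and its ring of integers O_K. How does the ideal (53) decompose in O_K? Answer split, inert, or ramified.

53 is ramified

d = 265 ≡ 1 (mod 4), so O_K = ℤ[(1+√265)/2] and disc(K) = d = 265.
53 divides disc(K) = 265, so 53 ramifies.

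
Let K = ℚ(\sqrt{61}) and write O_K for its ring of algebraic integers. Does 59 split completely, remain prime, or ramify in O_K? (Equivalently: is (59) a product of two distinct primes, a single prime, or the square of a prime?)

inert — (59) stays prime in O_K

d = 61 ≡ 1 (mod 4), so O_K = ℤ[(1+√61)/2] and disc(K) = d = 61.
59 ∤ 61, so 59 is unramified.
Legendre symbol by Euler's criterion: (61/59) ≡ 61^29 ≡ 58 (mod 59), i.e. (61/59) = -1.
d is a non-residue mod p, hence 59 remains inert in O_K.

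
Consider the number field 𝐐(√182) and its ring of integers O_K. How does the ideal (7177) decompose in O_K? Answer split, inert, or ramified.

182 mod 4 = 2, hence disc K = 4·182 = 728 and O_K = ℤ[√182].
7177 ∤ 728, so 7177 is unramified.
Euler's criterion: 182^3588 mod 7177 = 1. Thus (182|7177) = 1.
(182/7177) = 1, so 7177 splits.

split — (7177) = 𝔭₁𝔭₂ with 𝔭₁ ≠ 𝔭₂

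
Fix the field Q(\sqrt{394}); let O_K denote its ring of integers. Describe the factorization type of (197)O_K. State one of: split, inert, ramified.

p ramifies

Since 394 ≢ 1 mod 4, the ring of integers is ℤ[√394] with discriminant 4·394 = 1576.
disc(K) = 1576 = 197·8, so p = 197 is ramified.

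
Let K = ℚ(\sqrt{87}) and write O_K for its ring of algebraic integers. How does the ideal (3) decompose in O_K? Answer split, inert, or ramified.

ramified

d = 87 ≡ 3 (mod 4), so O_K = ℤ[√87] and disc(K) = 4d = 348.
Ramification test: 3 | 348. The prime 3 ramifies in K.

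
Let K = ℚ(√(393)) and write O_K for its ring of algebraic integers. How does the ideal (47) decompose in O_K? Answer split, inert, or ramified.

split

d = 393 ≡ 1 (mod 4), so O_K = ℤ[(1+√393)/2] and disc(K) = d = 393.
disc(K) = 393 is not divisible by 47; 47 is unramified.
Legendre symbol by Euler's criterion: (393/47) ≡ 393^23 ≡ 1 (mod 47), i.e. (393/47) = 1.
(393/47) = 1, so 47 splits.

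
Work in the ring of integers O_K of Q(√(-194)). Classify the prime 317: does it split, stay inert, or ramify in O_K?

d = -194 ≡ 2 (mod 4), so O_K = ℤ[√-194] and disc(K) = 4d = -776.
317 ∤ -776, so 317 is unramified.
Euler's criterion: (-194)^158 mod 317 = 1. Thus (-194|317) = 1.
d is a quadratic residue mod p, hence 317 splits in O_K.

split — (317) = 𝔭₁𝔭₂ with 𝔭₁ ≠ 𝔭₂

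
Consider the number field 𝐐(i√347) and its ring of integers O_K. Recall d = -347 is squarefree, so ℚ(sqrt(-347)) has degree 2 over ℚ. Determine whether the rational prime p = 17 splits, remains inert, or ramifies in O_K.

d = -347 ≡ 1 (mod 4), so O_K = ℤ[(1+√-347)/2] and disc(K) = d = -347.
disc(K) = -347 is not divisible by 17; 17 is unramified.
(-347/17) = 10^8 mod 17 = 16, giving Legendre symbol -1.
(-347/17) = -1, so 17 is inert.

remains prime (inert)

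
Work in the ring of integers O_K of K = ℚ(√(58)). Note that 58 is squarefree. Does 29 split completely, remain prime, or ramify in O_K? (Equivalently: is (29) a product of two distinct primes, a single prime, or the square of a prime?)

p ramifies

58 mod 4 = 2, hence disc K = 4·58 = 232 and O_K = ℤ[√58].
Ramification test: 29 | 232. The prime 29 ramifies in K.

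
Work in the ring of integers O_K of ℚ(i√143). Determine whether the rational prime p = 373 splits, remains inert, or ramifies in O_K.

inert

Since -143 ≡ 1 mod 4, the ring of integers is ℤ[(1+√-143)/2] with discriminant -143.
373 ∤ -143, so 373 is unramified.
Compute (-143/373) via Euler: 230^((373-1)/2) mod 373 = 372, so (-143/373) = -1.
(-143/373) = -1, so 373 is inert.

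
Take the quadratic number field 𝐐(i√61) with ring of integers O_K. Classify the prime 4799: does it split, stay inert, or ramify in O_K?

-61 mod 4 = 3, hence disc K = 4·(-61) = -244 and O_K = ℤ[√-61].
Since gcd(4799, -244) = 1 the prime 4799 does not ramify.
(-61/4799) = 4738^2399 mod 4799 = 4798, giving Legendre symbol -1.
Legendre symbol -1 ⇒ 4799 is inert.

4799 remains inert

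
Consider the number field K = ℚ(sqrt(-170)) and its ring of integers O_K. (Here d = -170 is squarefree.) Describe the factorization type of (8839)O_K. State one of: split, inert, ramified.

8839 remains inert

Since -170 ≢ 1 mod 4, the ring of integers is ℤ[√-170] with discriminant 4·(-170) = -680.
disc(K) = -680 is not divisible by 8839; 8839 is unramified.
Compute (-170/8839) via Euler: 8669^((8839-1)/2) mod 8839 = 8838, so (-170/8839) = -1.
Legendre symbol -1 ⇒ 8839 is inert.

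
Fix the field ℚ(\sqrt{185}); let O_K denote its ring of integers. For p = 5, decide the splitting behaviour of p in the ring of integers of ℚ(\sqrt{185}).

185 mod 4 = 1, hence disc K = 185 and O_K = ℤ[(1+√185)/2].
Ramification test: 5 | 185. The prime 5 ramifies in K.

p ramifies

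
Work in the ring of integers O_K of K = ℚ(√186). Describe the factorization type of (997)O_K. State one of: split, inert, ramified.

p is inert

186 mod 4 = 2, hence disc K = 4·186 = 744 and O_K = ℤ[√186].
Since gcd(997, 744) = 1 the prime 997 does not ramify.
Legendre symbol by Euler's criterion: (186/997) ≡ 186^498 ≡ 996 (mod 997), i.e. (186/997) = -1.
d is a non-residue mod p, hence 997 remains inert in O_K.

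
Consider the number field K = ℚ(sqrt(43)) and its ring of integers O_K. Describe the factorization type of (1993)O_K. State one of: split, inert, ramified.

43 mod 4 = 3, hence disc K = 4·43 = 172 and O_K = ℤ[√43].
Since gcd(1993, 172) = 1 the prime 1993 does not ramify.
Compute (43/1993) via Euler: 43^((1993-1)/2) mod 1993 = 1, so (43/1993) = 1.
Legendre symbol 1 ⇒ 1993 is split.

split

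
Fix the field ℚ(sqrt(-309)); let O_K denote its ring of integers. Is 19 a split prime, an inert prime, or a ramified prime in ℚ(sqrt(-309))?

Since -309 ≢ 1 mod 4, the ring of integers is ℤ[√-309] with discriminant 4·(-309) = -1236.
Since gcd(19, -1236) = 1 the prime 19 does not ramify.
Legendre symbol by Euler's criterion: (-309/19) ≡ (-309)^9 ≡ 18 (mod 19), i.e. (-309/19) = -1.
d is a non-residue mod p, hence 19 remains inert in O_K.

remains prime (inert)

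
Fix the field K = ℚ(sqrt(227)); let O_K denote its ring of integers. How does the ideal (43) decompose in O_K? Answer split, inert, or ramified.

d = 227 ≡ 3 (mod 4), so O_K = ℤ[√227] and disc(K) = 4d = 908.
43 ∤ 908, so 43 is unramified.
Euler's criterion: 227^21 mod 43 = 42. Thus (227|43) = -1.
Legendre symbol -1 ⇒ 43 is inert.

inert — (43) stays prime in O_K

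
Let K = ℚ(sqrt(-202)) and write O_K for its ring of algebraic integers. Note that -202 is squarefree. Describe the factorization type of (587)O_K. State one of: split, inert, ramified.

split

-202 mod 4 = 2, hence disc K = 4·(-202) = -808 and O_K = ℤ[√-202].
587 ∤ -808, so 587 is unramified.
Legendre symbol by Euler's criterion: (-202/587) ≡ (-202)^293 ≡ 1 (mod 587), i.e. (-202/587) = 1.
Legendre symbol 1 ⇒ 587 is split.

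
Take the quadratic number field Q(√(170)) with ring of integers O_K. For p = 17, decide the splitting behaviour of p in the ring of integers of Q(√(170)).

ramified — (17) = 𝔭²

Since 170 ≢ 1 mod 4, the ring of integers is ℤ[√170] with discriminant 4·170 = 680.
disc(K) = 680 = 17·40, so p = 17 is ramified.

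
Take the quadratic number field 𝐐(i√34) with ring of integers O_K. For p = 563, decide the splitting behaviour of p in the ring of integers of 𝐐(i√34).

-34 mod 4 = 2, hence disc K = 4·(-34) = -136 and O_K = ℤ[√-34].
563 ∤ -136, so 563 is unramified.
Compute (-34/563) via Euler: 529^((563-1)/2) mod 563 = 1, so (-34/563) = 1.
(-34/563) = 1, so 563 splits.

split — (563) = 𝔭₁𝔭₂ with 𝔭₁ ≠ 𝔭₂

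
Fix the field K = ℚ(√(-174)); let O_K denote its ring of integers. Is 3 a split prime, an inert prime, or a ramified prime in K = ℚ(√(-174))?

ramifies in O_K

-174 mod 4 = 2, hence disc K = 4·(-174) = -696 and O_K = ℤ[√-174].
Ramification test: 3 | -696. The prime 3 ramifies in K.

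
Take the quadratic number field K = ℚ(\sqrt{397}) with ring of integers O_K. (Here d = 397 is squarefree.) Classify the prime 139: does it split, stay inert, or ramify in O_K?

Since 397 ≡ 1 mod 4, the ring of integers is ℤ[(1+√397)/2] with discriminant 397.
139 ∤ 397, so 139 is unramified.
Legendre symbol by Euler's criterion: (397/139) ≡ 397^69 ≡ 138 (mod 139), i.e. (397/139) = -1.
(397/139) = -1, so 139 is inert.

139 remains inert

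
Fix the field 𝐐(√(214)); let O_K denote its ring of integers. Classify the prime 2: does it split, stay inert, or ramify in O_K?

ramifies in O_K

d = 214 ≡ 2 (mod 4), so O_K = ℤ[√214] and disc(K) = 4d = 856.
Ramification test: 2 | 856. The prime 2 ramifies in K.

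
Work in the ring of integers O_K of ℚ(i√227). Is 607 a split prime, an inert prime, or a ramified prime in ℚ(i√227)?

607 remains inert

Since -227 ≡ 1 mod 4, the ring of integers is ℤ[(1+√-227)/2] with discriminant -227.
disc(K) = -227 is not divisible by 607; 607 is unramified.
Compute (-227/607) via Euler: 380^((607-1)/2) mod 607 = 606, so (-227/607) = -1.
d is a non-residue mod p, hence 607 remains inert in O_K.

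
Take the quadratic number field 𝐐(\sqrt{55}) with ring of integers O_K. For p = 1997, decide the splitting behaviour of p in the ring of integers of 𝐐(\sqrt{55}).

Since 55 ≢ 1 mod 4, the ring of integers is ℤ[√55] with discriminant 4·55 = 220.
disc(K) = 220 is not divisible by 1997; 1997 is unramified.
(55/1997) = 55^998 mod 1997 = 1, giving Legendre symbol 1.
Legendre symbol 1 ⇒ 1997 is split.

split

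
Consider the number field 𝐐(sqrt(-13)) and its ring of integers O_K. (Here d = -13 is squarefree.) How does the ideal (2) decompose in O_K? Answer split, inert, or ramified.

ramified

d = -13 ≡ 3 (mod 4), so O_K = ℤ[√-13] and disc(K) = 4d = -52.
disc(K) = -52 = 2·(-26), so p = 2 is ramified.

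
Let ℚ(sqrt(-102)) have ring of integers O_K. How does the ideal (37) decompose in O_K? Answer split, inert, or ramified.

Since -102 ≢ 1 mod 4, the ring of integers is ℤ[√-102] with discriminant 4·(-102) = -408.
37 ∤ -408, so 37 is unramified.
Compute (-102/37) via Euler: 9^((37-1)/2) mod 37 = 1, so (-102/37) = 1.
d is a quadratic residue mod p, hence 37 splits in O_K.

splits completely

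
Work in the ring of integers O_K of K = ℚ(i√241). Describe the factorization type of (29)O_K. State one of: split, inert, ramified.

Since -241 ≢ 1 mod 4, the ring of integers is ℤ[√-241] with discriminant 4·(-241) = -964.
disc(K) = -964 is not divisible by 29; 29 is unramified.
Euler's criterion: (-241)^14 mod 29 = 1. Thus (-241|29) = 1.
d is a quadratic residue mod p, hence 29 splits in O_K.

splits completely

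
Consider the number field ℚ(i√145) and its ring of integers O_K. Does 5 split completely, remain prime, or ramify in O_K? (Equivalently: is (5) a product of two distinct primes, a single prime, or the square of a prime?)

ramified — (5) = 𝔭²

Since -145 ≢ 1 mod 4, the ring of integers is ℤ[√-145] with discriminant 4·(-145) = -580.
5 divides disc(K) = -580, so 5 ramifies.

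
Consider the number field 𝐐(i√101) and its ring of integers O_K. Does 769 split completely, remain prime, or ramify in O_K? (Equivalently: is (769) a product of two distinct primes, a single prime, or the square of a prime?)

d = -101 ≡ 3 (mod 4), so O_K = ℤ[√-101] and disc(K) = 4d = -404.
disc(K) = -404 is not divisible by 769; 769 is unramified.
Euler's criterion: (-101)^384 mod 769 = 768. Thus (-101|769) = -1.
Legendre symbol -1 ⇒ 769 is inert.

inert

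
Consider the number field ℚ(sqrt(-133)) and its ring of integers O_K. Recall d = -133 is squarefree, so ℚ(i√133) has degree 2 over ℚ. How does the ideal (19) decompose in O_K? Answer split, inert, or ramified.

d = -133 ≡ 3 (mod 4), so O_K = ℤ[√-133] and disc(K) = 4d = -532.
disc(K) = -532 = 19·(-28), so p = 19 is ramified.

ramifies in O_K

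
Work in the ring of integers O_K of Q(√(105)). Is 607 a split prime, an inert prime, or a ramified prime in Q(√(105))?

607 splits in O_K

105 mod 4 = 1, hence disc K = 105 and O_K = ℤ[(1+√105)/2].
607 ∤ 105, so 607 is unramified.
Euler's criterion: 105^303 mod 607 = 1. Thus (105|607) = 1.
Legendre symbol 1 ⇒ 607 is split.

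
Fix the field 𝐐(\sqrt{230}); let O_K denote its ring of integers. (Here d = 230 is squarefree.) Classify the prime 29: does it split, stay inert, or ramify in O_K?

inert — (29) stays prime in O_K

d = 230 ≡ 2 (mod 4), so O_K = ℤ[√230] and disc(K) = 4d = 920.
Since gcd(29, 920) = 1 the prime 29 does not ramify.
(230/29) = 27^14 mod 29 = 28, giving Legendre symbol -1.
(230/29) = -1, so 29 is inert.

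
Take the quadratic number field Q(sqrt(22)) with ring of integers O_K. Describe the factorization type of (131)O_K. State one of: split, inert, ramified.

Since 22 ≢ 1 mod 4, the ring of integers is ℤ[√22] with discriminant 4·22 = 88.
disc(K) = 88 is not divisible by 131; 131 is unramified.
Compute (22/131) via Euler: 22^((131-1)/2) mod 131 = 130, so (22/131) = -1.
d is a non-residue mod p, hence 131 remains inert in O_K.

remains prime (inert)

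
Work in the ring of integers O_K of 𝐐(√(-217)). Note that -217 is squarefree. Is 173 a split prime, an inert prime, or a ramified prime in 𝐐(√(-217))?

inert — (173) stays prime in O_K

Since -217 ≢ 1 mod 4, the ring of integers is ℤ[√-217] with discriminant 4·(-217) = -868.
173 ∤ -868, so 173 is unramified.
(-217/173) = 129^86 mod 173 = 172, giving Legendre symbol -1.
(-217/173) = -1, so 173 is inert.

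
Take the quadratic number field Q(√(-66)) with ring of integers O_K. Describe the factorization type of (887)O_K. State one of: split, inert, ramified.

p is inert

-66 mod 4 = 2, hence disc K = 4·(-66) = -264 and O_K = ℤ[√-66].
887 ∤ -264, so 887 is unramified.
Compute (-66/887) via Euler: 821^((887-1)/2) mod 887 = 886, so (-66/887) = -1.
d is a non-residue mod p, hence 887 remains inert in O_K.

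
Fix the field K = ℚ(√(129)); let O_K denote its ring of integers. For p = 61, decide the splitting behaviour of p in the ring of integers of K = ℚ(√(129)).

inert — (61) stays prime in O_K

129 mod 4 = 1, hence disc K = 129 and O_K = ℤ[(1+√129)/2].
disc(K) = 129 is not divisible by 61; 61 is unramified.
Euler's criterion: 129^30 mod 61 = 60. Thus (129|61) = -1.
(129/61) = -1, so 61 is inert.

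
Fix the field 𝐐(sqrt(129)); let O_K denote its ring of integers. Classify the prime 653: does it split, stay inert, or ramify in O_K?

653 splits in O_K

Since 129 ≡ 1 mod 4, the ring of integers is ℤ[(1+√129)/2] with discriminant 129.
653 ∤ 129, so 653 is unramified.
(129/653) = 129^326 mod 653 = 1, giving Legendre symbol 1.
Legendre symbol 1 ⇒ 653 is split.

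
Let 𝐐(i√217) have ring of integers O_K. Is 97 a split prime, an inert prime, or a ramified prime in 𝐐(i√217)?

d = -217 ≡ 3 (mod 4), so O_K = ℤ[√-217] and disc(K) = 4d = -868.
97 ∤ -868, so 97 is unramified.
(-217/97) = 74^48 mod 97 = 96, giving Legendre symbol -1.
Legendre symbol -1 ⇒ 97 is inert.

remains prime (inert)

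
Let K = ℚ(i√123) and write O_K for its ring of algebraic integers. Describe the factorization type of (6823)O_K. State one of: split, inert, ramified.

d = -123 ≡ 1 (mod 4), so O_K = ℤ[(1+√-123)/2] and disc(K) = d = -123.
disc(K) = -123 is not divisible by 6823; 6823 is unramified.
(-123/6823) = 6700^3411 mod 6823 = 6822, giving Legendre symbol -1.
(-123/6823) = -1, so 6823 is inert.

remains prime (inert)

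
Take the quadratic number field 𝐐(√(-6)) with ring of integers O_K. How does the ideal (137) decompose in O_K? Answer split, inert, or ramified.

inert — (137) stays prime in O_K

Since -6 ≢ 1 mod 4, the ring of integers is ℤ[√-6] with discriminant 4·(-6) = -24.
disc(K) = -24 is not divisible by 137; 137 is unramified.
Compute (-6/137) via Euler: 131^((137-1)/2) mod 137 = 136, so (-6/137) = -1.
Legendre symbol -1 ⇒ 137 is inert.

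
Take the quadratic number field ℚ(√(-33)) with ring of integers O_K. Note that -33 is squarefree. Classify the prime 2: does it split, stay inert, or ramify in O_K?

ramified

Since -33 ≢ 1 mod 4, the ring of integers is ℤ[√-33] with discriminant 4·(-33) = -132.
2 divides disc(K) = -132, so 2 ramifies.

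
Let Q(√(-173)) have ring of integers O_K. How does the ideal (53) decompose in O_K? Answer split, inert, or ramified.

d = -173 ≡ 3 (mod 4), so O_K = ℤ[√-173] and disc(K) = 4d = -692.
53 ∤ -692, so 53 is unramified.
Compute (-173/53) via Euler: 39^((53-1)/2) mod 53 = 52, so (-173/53) = -1.
d is a non-residue mod p, hence 53 remains inert in O_K.

p is inert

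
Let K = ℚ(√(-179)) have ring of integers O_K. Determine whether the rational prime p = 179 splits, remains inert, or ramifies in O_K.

-179 mod 4 = 1, hence disc K = -179 and O_K = ℤ[(1+√-179)/2].
179 divides disc(K) = -179, so 179 ramifies.

p ramifies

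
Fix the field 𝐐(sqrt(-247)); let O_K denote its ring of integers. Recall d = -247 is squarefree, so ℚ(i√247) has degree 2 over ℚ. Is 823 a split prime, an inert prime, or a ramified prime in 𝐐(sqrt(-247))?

-247 mod 4 = 1, hence disc K = -247 and O_K = ℤ[(1+√-247)/2].
823 ∤ -247, so 823 is unramified.
Legendre symbol by Euler's criterion: (-247/823) ≡ (-247)^411 ≡ 1 (mod 823), i.e. (-247/823) = 1.
Legendre symbol 1 ⇒ 823 is split.

823 splits in O_K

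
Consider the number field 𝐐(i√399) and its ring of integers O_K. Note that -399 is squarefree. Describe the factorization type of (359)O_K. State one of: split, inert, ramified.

359 remains inert

-399 mod 4 = 1, hence disc K = -399 and O_K = ℤ[(1+√-399)/2].
359 ∤ -399, so 359 is unramified.
(-399/359) = 319^179 mod 359 = 358, giving Legendre symbol -1.
d is a non-residue mod p, hence 359 remains inert in O_K.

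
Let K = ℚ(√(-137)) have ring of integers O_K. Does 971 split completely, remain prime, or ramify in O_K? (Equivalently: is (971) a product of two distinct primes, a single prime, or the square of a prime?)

Since -137 ≢ 1 mod 4, the ring of integers is ℤ[√-137] with discriminant 4·(-137) = -548.
971 ∤ -548, so 971 is unramified.
Compute (-137/971) via Euler: 834^((971-1)/2) mod 971 = 1, so (-137/971) = 1.
d is a quadratic residue mod p, hence 971 splits in O_K.

split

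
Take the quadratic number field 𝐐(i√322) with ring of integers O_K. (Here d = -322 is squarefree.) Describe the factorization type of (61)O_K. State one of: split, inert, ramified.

Since -322 ≢ 1 mod 4, the ring of integers is ℤ[√-322] with discriminant 4·(-322) = -1288.
disc(K) = -1288 is not divisible by 61; 61 is unramified.
(-322/61) = 44^30 mod 61 = 60, giving Legendre symbol -1.
d is a non-residue mod p, hence 61 remains inert in O_K.

inert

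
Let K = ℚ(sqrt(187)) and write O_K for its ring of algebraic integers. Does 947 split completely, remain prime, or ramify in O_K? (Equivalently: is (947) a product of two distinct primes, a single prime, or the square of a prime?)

d = 187 ≡ 3 (mod 4), so O_K = ℤ[√187] and disc(K) = 4d = 748.
disc(K) = 748 is not divisible by 947; 947 is unramified.
Euler's criterion: 187^473 mod 947 = 1. Thus (187|947) = 1.
Legendre symbol 1 ⇒ 947 is split.

split — (947) = 𝔭₁𝔭₂ with 𝔭₁ ≠ 𝔭₂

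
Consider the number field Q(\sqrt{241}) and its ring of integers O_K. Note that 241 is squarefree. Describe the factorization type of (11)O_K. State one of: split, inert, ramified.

Since 241 ≡ 1 mod 4, the ring of integers is ℤ[(1+√241)/2] with discriminant 241.
Since gcd(11, 241) = 1 the prime 11 does not ramify.
Legendre symbol by Euler's criterion: (241/11) ≡ 241^5 ≡ 10 (mod 11), i.e. (241/11) = -1.
(241/11) = -1, so 11 is inert.

inert — (11) stays prime in O_K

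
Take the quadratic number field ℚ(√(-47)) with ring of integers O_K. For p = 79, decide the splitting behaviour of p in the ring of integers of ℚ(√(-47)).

splits completely

d = -47 ≡ 1 (mod 4), so O_K = ℤ[(1+√-47)/2] and disc(K) = d = -47.
Since gcd(79, -47) = 1 the prime 79 does not ramify.
Euler's criterion: (-47)^39 mod 79 = 1. Thus (-47|79) = 1.
Legendre symbol 1 ⇒ 79 is split.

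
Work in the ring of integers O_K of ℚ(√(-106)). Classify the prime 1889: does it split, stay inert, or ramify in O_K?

Since -106 ≢ 1 mod 4, the ring of integers is ℤ[√-106] with discriminant 4·(-106) = -424.
disc(K) = -424 is not divisible by 1889; 1889 is unramified.
Legendre symbol by Euler's criterion: (-106/1889) ≡ (-106)^944 ≡ 1888 (mod 1889), i.e. (-106/1889) = -1.
Legendre symbol -1 ⇒ 1889 is inert.

inert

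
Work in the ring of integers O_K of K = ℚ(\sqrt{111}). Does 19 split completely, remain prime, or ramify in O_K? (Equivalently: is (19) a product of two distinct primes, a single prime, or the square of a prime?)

split — (19) = 𝔭₁𝔭₂ with 𝔭₁ ≠ 𝔭₂

111 mod 4 = 3, hence disc K = 4·111 = 444 and O_K = ℤ[√111].
19 ∤ 444, so 19 is unramified.
Euler's criterion: 111^9 mod 19 = 1. Thus (111|19) = 1.
(111/19) = 1, so 19 splits.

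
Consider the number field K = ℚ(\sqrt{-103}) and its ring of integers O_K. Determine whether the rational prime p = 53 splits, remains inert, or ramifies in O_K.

d = -103 ≡ 1 (mod 4), so O_K = ℤ[(1+√-103)/2] and disc(K) = d = -103.
disc(K) = -103 is not divisible by 53; 53 is unramified.
Euler's criterion: (-103)^26 mod 53 = 52. Thus (-103|53) = -1.
(-103/53) = -1, so 53 is inert.

inert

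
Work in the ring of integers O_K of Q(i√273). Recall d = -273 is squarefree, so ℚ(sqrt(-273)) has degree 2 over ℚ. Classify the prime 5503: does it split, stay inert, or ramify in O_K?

Since -273 ≢ 1 mod 4, the ring of integers is ℤ[√-273] with discriminant 4·(-273) = -1092.
Since gcd(5503, -1092) = 1 the prime 5503 does not ramify.
Legendre symbol by Euler's criterion: (-273/5503) ≡ (-273)^2751 ≡ 5502 (mod 5503), i.e. (-273/5503) = -1.
d is a non-residue mod p, hence 5503 remains inert in O_K.

remains prime (inert)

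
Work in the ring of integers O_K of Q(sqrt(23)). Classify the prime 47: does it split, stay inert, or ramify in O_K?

d = 23 ≡ 3 (mod 4), so O_K = ℤ[√23] and disc(K) = 4d = 92.
disc(K) = 92 is not divisible by 47; 47 is unramified.
Legendre symbol by Euler's criterion: (23/47) ≡ 23^23 ≡ 46 (mod 47), i.e. (23/47) = -1.
d is a non-residue mod p, hence 47 remains inert in O_K.

inert — (47) stays prime in O_K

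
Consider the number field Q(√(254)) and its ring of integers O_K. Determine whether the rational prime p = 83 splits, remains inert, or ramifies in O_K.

d = 254 ≡ 2 (mod 4), so O_K = ℤ[√254] and disc(K) = 4d = 1016.
83 ∤ 1016, so 83 is unramified.
Legendre symbol by Euler's criterion: (254/83) ≡ 254^41 ≡ 82 (mod 83), i.e. (254/83) = -1.
d is a non-residue mod p, hence 83 remains inert in O_K.

inert — (83) stays prime in O_K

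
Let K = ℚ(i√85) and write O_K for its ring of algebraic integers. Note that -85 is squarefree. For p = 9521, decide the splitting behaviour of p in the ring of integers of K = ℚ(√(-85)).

p splits

Since -85 ≢ 1 mod 4, the ring of integers is ℤ[√-85] with discriminant 4·(-85) = -340.
disc(K) = -340 is not divisible by 9521; 9521 is unramified.
(-85/9521) = 9436^4760 mod 9521 = 1, giving Legendre symbol 1.
d is a quadratic residue mod p, hence 9521 splits in O_K.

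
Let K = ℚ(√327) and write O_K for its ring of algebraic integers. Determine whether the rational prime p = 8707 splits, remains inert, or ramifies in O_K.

d = 327 ≡ 3 (mod 4), so O_K = ℤ[√327] and disc(K) = 4d = 1308.
8707 ∤ 1308, so 8707 is unramified.
Euler's criterion: 327^4353 mod 8707 = 1. Thus (327|8707) = 1.
(327/8707) = 1, so 8707 splits.

splits completely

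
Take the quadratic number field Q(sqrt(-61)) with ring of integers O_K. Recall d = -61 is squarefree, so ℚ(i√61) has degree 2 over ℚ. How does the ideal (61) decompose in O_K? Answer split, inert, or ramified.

Since -61 ≢ 1 mod 4, the ring of integers is ℤ[√-61] with discriminant 4·(-61) = -244.
61 divides disc(K) = -244, so 61 ramifies.

ramified — (61) = 𝔭²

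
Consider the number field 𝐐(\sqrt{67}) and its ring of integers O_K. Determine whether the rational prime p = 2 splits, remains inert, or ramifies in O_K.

d = 67 ≡ 3 (mod 4), so O_K = ℤ[√67] and disc(K) = 4d = 268.
Ramification test: 2 | 268. The prime 2 ramifies in K.

ramified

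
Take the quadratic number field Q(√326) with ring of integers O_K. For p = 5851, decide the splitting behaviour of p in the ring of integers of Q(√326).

Since 326 ≢ 1 mod 4, the ring of integers is ℤ[√326] with discriminant 4·326 = 1304.
Since gcd(5851, 1304) = 1 the prime 5851 does not ramify.
Legendre symbol by Euler's criterion: (326/5851) ≡ 326^2925 ≡ 1 (mod 5851), i.e. (326/5851) = 1.
(326/5851) = 1, so 5851 splits.

5851 splits in O_K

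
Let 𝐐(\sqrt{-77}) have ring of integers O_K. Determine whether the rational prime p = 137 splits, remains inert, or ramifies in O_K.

split

Since -77 ≢ 1 mod 4, the ring of integers is ℤ[√-77] with discriminant 4·(-77) = -308.
Since gcd(137, -308) = 1 the prime 137 does not ramify.
Compute (-77/137) via Euler: 60^((137-1)/2) mod 137 = 1, so (-77/137) = 1.
d is a quadratic residue mod p, hence 137 splits in O_K.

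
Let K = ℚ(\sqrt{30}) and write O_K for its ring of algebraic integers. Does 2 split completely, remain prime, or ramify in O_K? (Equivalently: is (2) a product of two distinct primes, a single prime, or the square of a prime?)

ramifies in O_K

d = 30 ≡ 2 (mod 4), so O_K = ℤ[√30] and disc(K) = 4d = 120.
disc(K) = 120 = 2·60, so p = 2 is ramified.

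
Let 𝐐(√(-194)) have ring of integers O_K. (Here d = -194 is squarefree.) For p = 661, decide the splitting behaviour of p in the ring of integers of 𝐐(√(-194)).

p is inert

Since -194 ≢ 1 mod 4, the ring of integers is ℤ[√-194] with discriminant 4·(-194) = -776.
661 ∤ -776, so 661 is unramified.
(-194/661) = 467^330 mod 661 = 660, giving Legendre symbol -1.
d is a non-residue mod p, hence 661 remains inert in O_K.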